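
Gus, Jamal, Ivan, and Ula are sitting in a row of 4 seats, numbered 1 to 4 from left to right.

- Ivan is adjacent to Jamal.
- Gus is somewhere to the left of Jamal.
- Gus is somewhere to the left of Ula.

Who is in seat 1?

Gus

With clues 1–2, Ivan and Jamal are ruled out for seat 1.
With clues 1–3, Ula is ruled out for seat 1.
So seat 1 is Gus.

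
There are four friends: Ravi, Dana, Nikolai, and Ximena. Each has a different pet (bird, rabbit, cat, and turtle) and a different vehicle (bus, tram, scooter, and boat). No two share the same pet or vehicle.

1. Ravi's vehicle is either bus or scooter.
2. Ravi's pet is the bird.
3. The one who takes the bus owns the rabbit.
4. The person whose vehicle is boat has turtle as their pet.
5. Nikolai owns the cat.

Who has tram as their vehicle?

Nikolai

Clue 1 rules out Ravi for the one with vehicle tram.
With clues 1–5, Dana and Ximena are impossible for the one with vehicle tram.
That leaves Nikolai.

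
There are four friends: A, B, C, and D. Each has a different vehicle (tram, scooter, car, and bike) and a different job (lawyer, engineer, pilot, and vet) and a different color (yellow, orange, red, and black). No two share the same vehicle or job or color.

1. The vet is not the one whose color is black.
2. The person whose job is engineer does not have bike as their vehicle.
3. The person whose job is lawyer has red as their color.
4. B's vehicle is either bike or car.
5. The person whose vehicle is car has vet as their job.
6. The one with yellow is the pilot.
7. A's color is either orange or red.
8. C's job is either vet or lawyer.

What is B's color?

With clues 1–6, black is impossible for B's color.
With clues 1–8, orange and red are impossible for B's color.
That leaves yellow.

yellow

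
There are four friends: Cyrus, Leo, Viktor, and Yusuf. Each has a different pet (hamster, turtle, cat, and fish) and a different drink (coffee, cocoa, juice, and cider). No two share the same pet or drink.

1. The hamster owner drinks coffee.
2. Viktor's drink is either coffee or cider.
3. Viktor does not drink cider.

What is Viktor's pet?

With clues 1–3, cat, fish, and turtle are impossible for Viktor's pet.
That leaves hamster.

hamster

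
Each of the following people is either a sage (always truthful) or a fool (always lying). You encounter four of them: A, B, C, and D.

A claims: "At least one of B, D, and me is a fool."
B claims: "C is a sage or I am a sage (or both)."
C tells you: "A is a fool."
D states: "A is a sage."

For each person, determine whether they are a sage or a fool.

A: sage, B: fool, C: fool, D: sage

Consider A. Suppose A is a fool.
Then A's own statement would have to be false, but it can't be — contradiction.
So A is a sage.
With that fixed, C's statement is false, so C is a fool.
With that fixed, D's statement is true, so D is a sage.
Consider B. Suppose B is a sage.
Then A's statement comes out false, contradicting A being a sage.
So B is a fool.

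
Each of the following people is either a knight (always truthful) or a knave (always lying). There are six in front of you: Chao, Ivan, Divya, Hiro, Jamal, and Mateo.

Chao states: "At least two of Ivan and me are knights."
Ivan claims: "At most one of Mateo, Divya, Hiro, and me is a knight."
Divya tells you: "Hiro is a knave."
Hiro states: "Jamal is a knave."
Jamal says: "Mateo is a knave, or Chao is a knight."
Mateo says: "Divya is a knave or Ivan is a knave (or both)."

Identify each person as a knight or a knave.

Consider Chao. Suppose Chao is a knight.
Then no assignment of the remaining roles makes every statement match its speaker's type — contradiction.
So Chao is a knave.
Consider Ivan. Suppose Ivan is a knight.
Then no assignment of the remaining roles makes every statement match its speaker's type — contradiction.
So Ivan is a knave.
With that fixed, Mateo's statement is true, so Mateo is a knight.
With that fixed, Jamal's statement is false, so Jamal is a knave.
With that fixed, Hiro's statement is true, so Hiro is a knight.
With that fixed, Divya's statement is false, so Divya is a knave.

Chao: knave, Ivan: knave, Divya: knave, Hiro: knight, Jamal: knave, Mateo: knight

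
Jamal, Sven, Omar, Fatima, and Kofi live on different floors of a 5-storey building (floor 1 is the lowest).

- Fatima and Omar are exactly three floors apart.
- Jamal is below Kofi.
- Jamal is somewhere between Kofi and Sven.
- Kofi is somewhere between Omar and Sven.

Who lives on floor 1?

Sven

With clues 1–2, Kofi is ruled out for floor 1.
With clues 1–3, Jamal is ruled out for floor 1.
With clues 1–4, Fatima and Omar are ruled out for floor 1.
So floor 1 is Sven.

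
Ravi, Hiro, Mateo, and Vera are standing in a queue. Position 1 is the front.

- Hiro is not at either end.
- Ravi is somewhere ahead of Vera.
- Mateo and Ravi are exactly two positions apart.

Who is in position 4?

With clue 1, Hiro is ruled out for position 4.
With clues 1–2, Ravi is ruled out for position 4.
With clues 1–3, Mateo is ruled out for position 4.
So position 4 is Vera.

Vera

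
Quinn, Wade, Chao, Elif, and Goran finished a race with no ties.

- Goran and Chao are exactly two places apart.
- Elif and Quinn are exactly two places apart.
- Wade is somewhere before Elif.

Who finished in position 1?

With clues 1–3, Chao, Elif, Goran, and Quinn are ruled out for place 1.
So place 1 is Wade.

Wade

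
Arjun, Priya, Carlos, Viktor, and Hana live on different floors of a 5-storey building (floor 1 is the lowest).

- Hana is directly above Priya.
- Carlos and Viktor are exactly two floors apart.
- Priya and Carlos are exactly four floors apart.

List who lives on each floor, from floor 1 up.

Priya, Hana, Viktor, Arjun, Carlos

From clue 1: Priya is in {1,2,3,4}.
From clues 1–2: Arjun is in {2,4}.
From clues 1–3: Priya → floor 1, Hana → floor 2, Viktor → floor 3, Arjun → floor 4, Carlos → floor 5.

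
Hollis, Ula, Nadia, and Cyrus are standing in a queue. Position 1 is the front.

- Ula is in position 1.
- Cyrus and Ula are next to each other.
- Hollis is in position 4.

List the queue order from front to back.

Ula, Cyrus, Nadia, Hollis

From clue 1: Ula → position 1.
From clues 1–2: Cyrus → position 2.
From clues 1–3: Nadia → position 3, Hollis → position 4.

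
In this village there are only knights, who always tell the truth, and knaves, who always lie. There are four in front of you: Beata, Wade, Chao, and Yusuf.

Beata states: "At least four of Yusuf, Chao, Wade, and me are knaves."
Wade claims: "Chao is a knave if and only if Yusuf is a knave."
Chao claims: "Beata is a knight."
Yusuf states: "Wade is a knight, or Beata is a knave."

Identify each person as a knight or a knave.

Beata: knave, Wade: knave, Chao: knave, Yusuf: knight

Consider Beata. Suppose Beata is a knight.
Then Beata's own statement would have to be true, but it can't be — contradiction.
So Beata is a knave.
With that fixed, Chao's statement is false, so Chao is a knave.
With that fixed, Yusuf's statement is true, so Yusuf is a knight.
With that fixed, Wade's statement is false, so Wade is a knave.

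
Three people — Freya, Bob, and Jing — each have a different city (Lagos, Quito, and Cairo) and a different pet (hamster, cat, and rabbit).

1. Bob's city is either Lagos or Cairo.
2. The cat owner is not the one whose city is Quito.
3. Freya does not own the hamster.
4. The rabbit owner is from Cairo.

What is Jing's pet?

hamster

With clues 1–4, cat and rabbit are impossible for Jing's pet.
That leaves hamster.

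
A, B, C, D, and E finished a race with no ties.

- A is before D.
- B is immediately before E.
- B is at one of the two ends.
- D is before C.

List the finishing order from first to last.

B, E, A, D, C

From clue 1: A is in {1,2,3,4}.
From clues 1–3: B → place 1, E → place 2.
From clues 1–4: A → place 3, D → place 4, C → place 5.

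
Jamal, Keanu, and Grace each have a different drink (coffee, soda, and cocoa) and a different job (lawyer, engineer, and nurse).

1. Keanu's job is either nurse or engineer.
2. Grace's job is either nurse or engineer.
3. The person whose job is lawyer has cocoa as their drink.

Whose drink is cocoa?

Jamal

With clues 1–3, Grace and Keanu are impossible for the one with drink cocoa.
That leaves Jamal.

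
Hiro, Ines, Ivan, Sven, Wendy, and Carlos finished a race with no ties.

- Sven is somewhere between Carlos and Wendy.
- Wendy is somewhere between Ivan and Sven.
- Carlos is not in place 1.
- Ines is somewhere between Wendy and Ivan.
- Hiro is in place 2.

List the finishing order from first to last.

From clue 1: Sven is in {2,3,4,5}.
From clues 1–3: Sven is in {3,4,5}.
From clues 1–4: Wendy is in {3,4}.
From clues 1–5: Ivan → place 1, Hiro → place 2, Ines → place 3, Wendy → place 4, Sven → place 5, Carlos → place 6.

Ivan, Hiro, Ines, Wendy, Sven, Carlos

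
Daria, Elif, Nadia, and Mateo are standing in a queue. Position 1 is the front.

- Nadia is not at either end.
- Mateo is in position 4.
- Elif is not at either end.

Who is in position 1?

Daria

With clue 1, Nadia is ruled out for position 1.
With clues 1–2, Mateo is ruled out for position 1.
With clues 1–3, Elif is ruled out for position 1.
So position 1 is Daria.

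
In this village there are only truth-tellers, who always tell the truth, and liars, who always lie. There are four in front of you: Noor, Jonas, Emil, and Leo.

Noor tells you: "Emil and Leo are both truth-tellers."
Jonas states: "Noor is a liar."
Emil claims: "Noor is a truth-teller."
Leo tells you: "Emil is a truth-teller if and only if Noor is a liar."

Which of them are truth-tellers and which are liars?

Consider Noor. Suppose Noor is a truth-teller.
Then no assignment of the remaining roles makes every statement match its speaker's type — contradiction.
So Noor is a liar.
With that fixed, Jonas's statement is true, so Jonas is a truth-teller.
With that fixed, Emil's statement is false, so Emil is a liar.
With that fixed, Leo's statement is false, so Leo is a liar.

Noor: liar, Jonas: truth-teller, Emil: liar, Leo: liar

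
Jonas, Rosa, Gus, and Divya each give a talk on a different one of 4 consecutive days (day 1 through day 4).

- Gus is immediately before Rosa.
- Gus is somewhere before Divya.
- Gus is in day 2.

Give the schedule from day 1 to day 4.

Jonas, Gus, Rosa, Divya

From clue 1: Rosa is in {2,3,4}.
From clues 1–2: Rosa is in {2,3}.
From clues 1–3: Jonas → day 1, Gus → day 2, Rosa → day 3, Divya → day 4.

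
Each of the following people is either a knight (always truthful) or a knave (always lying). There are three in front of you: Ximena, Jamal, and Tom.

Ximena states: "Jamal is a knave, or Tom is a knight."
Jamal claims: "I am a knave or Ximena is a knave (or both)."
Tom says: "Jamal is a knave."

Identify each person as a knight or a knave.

Ximena: knave, Jamal: knight, Tom: knave

Consider Ximena. Suppose Ximena is a knight.
Then whichever role Jamal has, Jamal's statement has the wrong truth value — contradiction.
So Ximena is a knave.
With that fixed, Jamal's statement is true, so Jamal is a knight.
With that fixed, Tom's statement is false, so Tom is a knave.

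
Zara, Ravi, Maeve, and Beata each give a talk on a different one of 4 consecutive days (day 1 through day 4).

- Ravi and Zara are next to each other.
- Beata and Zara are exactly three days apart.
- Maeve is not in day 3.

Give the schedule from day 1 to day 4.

From clues 1–2: Zara is in {1,4}.
From clues 1–3: Beata → day 1, Maeve → day 2, Ravi → day 3, Zara → day 4.

Beata, Maeve, Ravi, Zara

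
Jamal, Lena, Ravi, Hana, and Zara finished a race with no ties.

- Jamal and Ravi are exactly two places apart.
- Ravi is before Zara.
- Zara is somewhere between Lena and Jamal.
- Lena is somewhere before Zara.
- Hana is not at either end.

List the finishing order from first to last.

From clues 1–2: Ravi is in {1,2,3,4}.
From clues 1–3: Zara is in {3,4}.
From clues 1–4: Jamal is in {4,5}.
From clues 1–5: Lena → place 1, Hana → place 2, Ravi → place 3, Zara → place 4, Jamal → place 5.

Lena, Hana, Ravi, Zara, Jamal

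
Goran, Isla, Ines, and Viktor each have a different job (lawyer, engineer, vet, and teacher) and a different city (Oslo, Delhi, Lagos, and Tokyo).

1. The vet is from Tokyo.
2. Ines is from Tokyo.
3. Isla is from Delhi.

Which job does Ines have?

With clues 1–2, engineer, lawyer, and teacher are impossible for Ines's job.
That leaves vet.

vet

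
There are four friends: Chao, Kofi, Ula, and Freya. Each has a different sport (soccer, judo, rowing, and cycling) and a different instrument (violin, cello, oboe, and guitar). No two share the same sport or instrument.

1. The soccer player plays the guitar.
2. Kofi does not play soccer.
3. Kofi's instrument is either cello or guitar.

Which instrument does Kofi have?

cello

With clues 1–2, guitar is impossible for Kofi's instrument.
With clues 1–3, oboe and violin are impossible for Kofi's instrument.
That leaves cello.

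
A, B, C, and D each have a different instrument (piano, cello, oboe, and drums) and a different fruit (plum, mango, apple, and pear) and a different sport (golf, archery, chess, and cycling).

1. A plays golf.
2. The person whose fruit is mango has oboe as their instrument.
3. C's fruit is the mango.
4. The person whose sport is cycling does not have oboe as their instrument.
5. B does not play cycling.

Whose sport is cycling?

Clue 1 rules out A for the one with sport cycling.
With clues 1–4, C is impossible for the one with sport cycling.
With clues 1–5, B is impossible for the one with sport cycling.
That leaves D.

D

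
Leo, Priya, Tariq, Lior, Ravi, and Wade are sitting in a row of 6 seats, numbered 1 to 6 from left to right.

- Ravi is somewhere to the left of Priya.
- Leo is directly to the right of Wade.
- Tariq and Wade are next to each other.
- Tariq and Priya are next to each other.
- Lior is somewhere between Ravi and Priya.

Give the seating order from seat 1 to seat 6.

From clue 1: Priya is in {2,3,4,5,6}.
From clues 1–2: Leo is in {2,3,4,5,6}.
From clues 1–3: Leo is in {3,4,5,6}.
From clues 1–4: Leo is in {5,6}.
From clues 1–5: Ravi → seat 1, Lior → seat 2, Priya → seat 3, Tariq → seat 4, Wade → seat 5, Leo → seat 6.

Ravi, Lior, Priya, Tariq, Wade, Leo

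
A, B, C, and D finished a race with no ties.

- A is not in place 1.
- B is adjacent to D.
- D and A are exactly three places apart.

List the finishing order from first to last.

From clue 1: A is in {2,3,4}.
From clues 1–3: D → place 1, B → place 2, C → place 3, A → place 4.

D, B, C, A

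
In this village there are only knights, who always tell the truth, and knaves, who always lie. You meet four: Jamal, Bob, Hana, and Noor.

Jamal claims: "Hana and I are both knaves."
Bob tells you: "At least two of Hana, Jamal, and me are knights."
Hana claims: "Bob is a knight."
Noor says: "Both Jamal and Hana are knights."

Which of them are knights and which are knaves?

Jamal: knave, Bob: knight, Hana: knight, Noor: knave

Consider Jamal. Suppose Jamal is a knight.
Then Jamal's own statement would have to be true, but it can't be — contradiction.
So Jamal is a knave.
With that fixed, Noor's statement is false, so Noor is a knave.
Consider Bob. Suppose Bob is a knave.
Then no assignment of the remaining roles makes every statement match its speaker's type — contradiction.
So Bob is a knight.
With that fixed, Hana's statement is true, so Hana is a knight.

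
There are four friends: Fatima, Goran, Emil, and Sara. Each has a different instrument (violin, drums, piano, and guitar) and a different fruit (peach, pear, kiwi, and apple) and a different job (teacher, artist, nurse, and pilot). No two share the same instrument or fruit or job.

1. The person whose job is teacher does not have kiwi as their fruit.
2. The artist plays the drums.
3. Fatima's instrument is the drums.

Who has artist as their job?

Fatima

With clues 1–3, Emil, Goran, and Sara are impossible for the one with job artist.
That leaves Fatima.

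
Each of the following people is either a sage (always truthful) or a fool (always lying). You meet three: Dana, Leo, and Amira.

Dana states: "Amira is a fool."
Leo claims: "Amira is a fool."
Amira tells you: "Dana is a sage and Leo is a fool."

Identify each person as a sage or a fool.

Dana: sage, Leo: sage, Amira: fool

Consider Dana. Suppose Dana is a fool.
Then no assignment of the remaining roles makes every statement match its speaker's type — contradiction.
So Dana is a sage.
Consider Leo. Suppose Leo is a fool.
Then no assignment of the remaining roles makes every statement match its speaker's type — contradiction.
So Leo is a sage.
With that fixed, Amira's statement is false, so Amira is a fool.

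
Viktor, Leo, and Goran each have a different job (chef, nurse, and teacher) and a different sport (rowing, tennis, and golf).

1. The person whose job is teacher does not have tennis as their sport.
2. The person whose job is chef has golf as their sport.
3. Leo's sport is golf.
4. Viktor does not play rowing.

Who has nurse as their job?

Viktor

With clues 1–3, Leo is impossible for the one with job nurse.
With clues 1–4, Goran is impossible for the one with job nurse.
That leaves Viktor.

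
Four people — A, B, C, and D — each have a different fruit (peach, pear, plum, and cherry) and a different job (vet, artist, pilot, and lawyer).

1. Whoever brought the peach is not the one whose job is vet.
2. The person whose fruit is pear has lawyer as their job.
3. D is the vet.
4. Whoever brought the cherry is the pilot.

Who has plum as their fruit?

D

With clues 1–4, A, B, and C are impossible for the one with fruit plum.
That leaves D.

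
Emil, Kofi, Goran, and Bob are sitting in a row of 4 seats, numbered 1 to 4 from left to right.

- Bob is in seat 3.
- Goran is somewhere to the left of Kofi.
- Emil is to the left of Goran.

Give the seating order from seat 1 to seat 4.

Emil, Goran, Bob, Kofi

From clue 1: Bob → seat 3.
From clues 1–2: Kofi is in {2,4}.
From clues 1–3: Emil → seat 1, Goran → seat 2, Kofi → seat 4.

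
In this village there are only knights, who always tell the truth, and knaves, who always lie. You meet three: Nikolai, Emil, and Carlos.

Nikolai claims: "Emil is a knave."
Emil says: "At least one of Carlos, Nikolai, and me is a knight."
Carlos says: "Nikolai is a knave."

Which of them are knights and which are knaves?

Nikolai: knave, Emil: knight, Carlos: knight

Consider Nikolai. Suppose Nikolai is a knight.
Then no assignment of the remaining roles makes every statement match its speaker's type — contradiction.
So Nikolai is a knave.
With that fixed, Carlos's statement is true, so Carlos is a knight.
With that fixed, Emil's statement is true, so Emil is a knight.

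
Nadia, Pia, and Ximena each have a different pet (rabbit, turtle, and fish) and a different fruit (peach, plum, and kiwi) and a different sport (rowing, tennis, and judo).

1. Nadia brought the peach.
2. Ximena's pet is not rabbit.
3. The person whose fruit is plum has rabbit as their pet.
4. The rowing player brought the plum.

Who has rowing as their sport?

Pia

With clues 1–4, Nadia and Ximena are impossible for the one with sport rowing.
That leaves Pia.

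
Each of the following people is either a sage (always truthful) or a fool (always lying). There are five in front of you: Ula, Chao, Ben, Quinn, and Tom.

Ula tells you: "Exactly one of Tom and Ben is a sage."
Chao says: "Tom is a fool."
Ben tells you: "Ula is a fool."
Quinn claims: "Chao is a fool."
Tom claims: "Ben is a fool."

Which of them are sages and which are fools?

Consider Ula. Suppose Ula is a fool.
Then no assignment of the remaining roles makes every statement match its speaker's type — contradiction.
So Ula is a sage.
With that fixed, Ben's statement is false, so Ben is a fool.
With that fixed, Tom's statement is true, so Tom is a sage.
With that fixed, Chao's statement is false, so Chao is a fool.
With that fixed, Quinn's statement is true, so Quinn is a sage.

Ula: sage, Chao: fool, Ben: fool, Quinn: sage, Tom: sage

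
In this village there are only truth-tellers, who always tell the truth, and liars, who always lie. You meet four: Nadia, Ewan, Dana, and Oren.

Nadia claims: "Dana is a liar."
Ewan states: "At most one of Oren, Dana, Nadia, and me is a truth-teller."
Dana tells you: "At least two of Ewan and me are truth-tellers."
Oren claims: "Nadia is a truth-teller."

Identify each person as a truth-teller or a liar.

Consider Nadia. Suppose Nadia is a liar.
Then no assignment of the remaining roles makes every statement match its speaker's type — contradiction.
So Nadia is a truth-teller.
With that fixed, Oren's statement is true, so Oren is a truth-teller.
With that fixed, Ewan's statement is false, so Ewan is a liar.
With that fixed, Dana's statement is false, so Dana is a liar.

Nadia: truth-teller, Ewan: liar, Dana: liar, Oren: truth-teller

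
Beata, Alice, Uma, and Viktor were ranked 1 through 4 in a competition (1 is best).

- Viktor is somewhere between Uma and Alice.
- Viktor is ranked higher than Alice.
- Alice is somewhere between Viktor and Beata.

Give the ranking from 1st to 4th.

Uma, Viktor, Alice, Beata

From clue 1: Viktor is in {2,3}.
From clues 1–2: Alice is in {3,4}.
From clues 1–3: Uma → rank 1, Viktor → rank 2, Alice → rank 3, Beata → rank 4.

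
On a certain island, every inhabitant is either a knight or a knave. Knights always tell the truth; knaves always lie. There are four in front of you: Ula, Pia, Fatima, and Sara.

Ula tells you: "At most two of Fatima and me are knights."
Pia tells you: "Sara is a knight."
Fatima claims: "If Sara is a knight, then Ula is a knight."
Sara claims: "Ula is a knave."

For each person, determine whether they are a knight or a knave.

Ula: knight, Pia: knave, Fatima: knight, Sara: knave

Regardless of anyone's role, Ula's statement is true, so Ula is a knight.
With that fixed, Fatima's statement is true, so Fatima is a knight.
With that fixed, Sara's statement is false, so Sara is a knave.
With that fixed, Pia's statement is false, so Pia is a knave.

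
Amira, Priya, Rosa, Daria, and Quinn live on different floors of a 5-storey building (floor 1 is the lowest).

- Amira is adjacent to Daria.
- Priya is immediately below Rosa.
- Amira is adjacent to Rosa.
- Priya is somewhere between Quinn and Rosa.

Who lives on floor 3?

With clues 1–3, Daria, Priya, and Quinn are ruled out for floor 3.
With clues 1–4, Amira is ruled out for floor 3.
So floor 3 is Rosa.

Rosa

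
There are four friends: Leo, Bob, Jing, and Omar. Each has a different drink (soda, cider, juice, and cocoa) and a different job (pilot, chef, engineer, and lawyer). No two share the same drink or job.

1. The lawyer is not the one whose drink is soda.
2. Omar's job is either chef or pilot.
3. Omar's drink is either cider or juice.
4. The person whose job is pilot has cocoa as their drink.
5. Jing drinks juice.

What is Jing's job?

lawyer

With clues 1–4, chef is impossible for Jing's job.
With clues 1–5, engineer and pilot are impossible for Jing's job.
That leaves lawyer.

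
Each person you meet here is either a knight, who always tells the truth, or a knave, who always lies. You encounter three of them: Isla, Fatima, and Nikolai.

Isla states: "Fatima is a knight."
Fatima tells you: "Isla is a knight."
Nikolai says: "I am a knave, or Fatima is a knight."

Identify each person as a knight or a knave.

Isla: knight, Fatima: knight, Nikolai: knight

Consider Isla. Suppose Isla is a knave.
Then no assignment of the remaining roles makes every statement match its speaker's type — contradiction.
So Isla is a knight.
With that fixed, Fatima's statement is true, so Fatima is a knight.
With that fixed, Nikolai's statement is true, so Nikolai is a knight.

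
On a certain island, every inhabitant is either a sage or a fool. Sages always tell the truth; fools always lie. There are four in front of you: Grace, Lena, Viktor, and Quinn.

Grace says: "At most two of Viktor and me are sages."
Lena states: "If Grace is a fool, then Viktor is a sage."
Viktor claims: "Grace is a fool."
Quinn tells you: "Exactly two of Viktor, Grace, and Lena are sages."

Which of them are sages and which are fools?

Regardless of anyone's role, Grace's statement is true, so Grace is a sage.
With that fixed, Lena's statement is true, so Lena is a sage.
With that fixed, Viktor's statement is false, so Viktor is a fool.
With that fixed, Quinn's statement is true, so Quinn is a sage.

Grace: sage, Lena: sage, Viktor: fool, Quinn: sage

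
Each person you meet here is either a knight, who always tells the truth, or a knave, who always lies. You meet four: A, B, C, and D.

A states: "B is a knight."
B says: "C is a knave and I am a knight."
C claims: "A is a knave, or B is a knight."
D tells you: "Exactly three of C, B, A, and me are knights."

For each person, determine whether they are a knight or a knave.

Consider A. Suppose A is a knight.
Then no assignment of the remaining roles makes every statement match its speaker's type — contradiction.
So A is a knave.
With that fixed, C's statement is true, so C is a knight.
With that fixed, B's statement is false, so B is a knave.
With that fixed, D's statement is false, so D is a knave.

A: knave, B: knave, C: knight, D: knave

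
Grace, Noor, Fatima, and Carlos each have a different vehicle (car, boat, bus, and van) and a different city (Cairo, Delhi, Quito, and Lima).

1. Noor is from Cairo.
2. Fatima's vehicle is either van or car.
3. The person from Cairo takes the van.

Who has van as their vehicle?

With clues 1–3, Carlos, Fatima, and Grace are impossible for the one with vehicle van.
That leaves Noor.

Noor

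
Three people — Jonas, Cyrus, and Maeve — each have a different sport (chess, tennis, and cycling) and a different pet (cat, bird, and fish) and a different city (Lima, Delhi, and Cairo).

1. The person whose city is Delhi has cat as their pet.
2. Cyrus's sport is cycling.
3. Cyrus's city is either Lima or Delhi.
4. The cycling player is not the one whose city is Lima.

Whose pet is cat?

With clues 1–4, Jonas and Maeve are impossible for the one with pet cat.
That leaves Cyrus.

Cyrus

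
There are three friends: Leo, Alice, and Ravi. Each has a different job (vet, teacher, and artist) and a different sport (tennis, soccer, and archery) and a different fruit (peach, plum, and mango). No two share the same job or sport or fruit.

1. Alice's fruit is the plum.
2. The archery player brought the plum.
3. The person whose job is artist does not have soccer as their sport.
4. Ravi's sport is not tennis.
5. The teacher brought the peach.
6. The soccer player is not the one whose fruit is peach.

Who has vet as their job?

Ravi

With clues 1–6, Alice and Leo are impossible for the one with job vet.
That leaves Ravi.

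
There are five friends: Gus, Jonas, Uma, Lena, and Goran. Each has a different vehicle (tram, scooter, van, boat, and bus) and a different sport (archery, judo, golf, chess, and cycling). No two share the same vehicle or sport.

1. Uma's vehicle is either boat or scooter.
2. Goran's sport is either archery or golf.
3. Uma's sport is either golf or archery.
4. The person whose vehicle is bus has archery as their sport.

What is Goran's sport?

With clues 1–2, chess, cycling, and judo are impossible for Goran's sport.
With clues 1–4, golf is impossible for Goran's sport.
That leaves archery.

archery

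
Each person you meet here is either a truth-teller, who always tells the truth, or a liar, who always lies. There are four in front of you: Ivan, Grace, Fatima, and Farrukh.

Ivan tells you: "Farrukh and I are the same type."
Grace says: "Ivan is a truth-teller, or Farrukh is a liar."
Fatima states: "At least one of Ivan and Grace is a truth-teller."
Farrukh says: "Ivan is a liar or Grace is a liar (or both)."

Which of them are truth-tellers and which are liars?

Consider Ivan. Suppose Ivan is a truth-teller.
Then no assignment of the remaining roles makes every statement match its speaker's type — contradiction.
So Ivan is a liar.
With that fixed, Farrukh's statement is true, so Farrukh is a truth-teller.
With that fixed, Grace's statement is false, so Grace is a liar.
With that fixed, Fatima's statement is false, so Fatima is a liar.

Ivan: liar, Grace: liar, Fatima: liar, Farrukh: truth-teller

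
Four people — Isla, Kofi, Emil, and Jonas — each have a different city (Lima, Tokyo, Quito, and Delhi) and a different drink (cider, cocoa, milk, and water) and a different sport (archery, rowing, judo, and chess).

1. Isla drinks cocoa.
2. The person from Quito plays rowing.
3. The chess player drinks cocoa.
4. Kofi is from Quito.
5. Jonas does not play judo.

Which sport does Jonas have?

With clues 1–3, chess is impossible for Jonas's sport.
With clues 1–4, rowing is impossible for Jonas's sport.
With clues 1–5, judo is impossible for Jonas's sport.
That leaves archery.

archery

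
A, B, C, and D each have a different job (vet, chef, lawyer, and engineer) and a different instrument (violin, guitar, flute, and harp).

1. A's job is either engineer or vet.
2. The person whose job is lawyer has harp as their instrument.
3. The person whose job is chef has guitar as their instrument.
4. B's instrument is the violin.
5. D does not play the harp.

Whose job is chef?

Clue 1 rules out A for the one with job chef.
With clues 1–4, B is impossible for the one with job chef.
With clues 1–5, C is impossible for the one with job chef.
That leaves D.

D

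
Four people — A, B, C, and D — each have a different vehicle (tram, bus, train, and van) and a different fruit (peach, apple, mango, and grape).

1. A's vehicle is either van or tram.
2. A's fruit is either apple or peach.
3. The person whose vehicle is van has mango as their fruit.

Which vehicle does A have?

tram

Clue 1 rules out bus and train for A's vehicle.
With clues 1–3, van is impossible for A's vehicle.
That leaves tram.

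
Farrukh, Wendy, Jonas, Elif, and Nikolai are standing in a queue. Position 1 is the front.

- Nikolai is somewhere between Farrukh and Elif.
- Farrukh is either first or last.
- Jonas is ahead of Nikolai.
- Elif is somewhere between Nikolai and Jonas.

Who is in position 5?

With clue 1, Nikolai is ruled out for position 5.
With clues 1–3, Jonas is ruled out for position 5.
With clues 1–4, Elif and Wendy are ruled out for position 5.
So position 5 is Farrukh.

Farrukh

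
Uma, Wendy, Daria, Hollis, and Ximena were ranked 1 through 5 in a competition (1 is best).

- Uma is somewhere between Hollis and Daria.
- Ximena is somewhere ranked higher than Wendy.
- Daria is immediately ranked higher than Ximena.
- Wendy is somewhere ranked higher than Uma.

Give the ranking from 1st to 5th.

Daria, Ximena, Wendy, Uma, Hollis

From clue 1: Uma is in {2,3,4}.
From clues 1–3: Daria is in {1,3}.
From clues 1–4: Daria → rank 1, Ximena → rank 2, Wendy → rank 3, Uma → rank 4, Hollis → rank 5.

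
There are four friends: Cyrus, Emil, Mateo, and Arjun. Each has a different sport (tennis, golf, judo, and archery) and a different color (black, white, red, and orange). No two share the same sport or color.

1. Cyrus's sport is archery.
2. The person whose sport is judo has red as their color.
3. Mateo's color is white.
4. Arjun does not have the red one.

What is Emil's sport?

judo

Clue 1 rules out archery for Emil's sport.
With clues 1–4, golf and tennis are impossible for Emil's sport.
That leaves judo.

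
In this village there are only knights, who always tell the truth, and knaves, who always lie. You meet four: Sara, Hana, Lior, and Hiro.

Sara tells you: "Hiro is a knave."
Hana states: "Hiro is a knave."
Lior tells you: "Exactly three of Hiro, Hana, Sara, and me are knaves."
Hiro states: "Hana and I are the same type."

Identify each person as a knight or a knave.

Consider Sara. Suppose Sara is a knave.
Then no assignment of the remaining roles makes every statement match its speaker's type — contradiction.
So Sara is a knight.
Consider Hana. Suppose Hana is a knave.
Then whichever role Hiro has, Hiro's statement has the wrong truth value — contradiction.
So Hana is a knight.
With that fixed, Lior's statement is false, so Lior is a knave.
Consider Hiro. Suppose Hiro is a knight.
Then Sara's statement comes out false, contradicting Sara being a knight.
So Hiro is a knave.

Sara: knight, Hana: knight, Lior: knave, Hiro: knave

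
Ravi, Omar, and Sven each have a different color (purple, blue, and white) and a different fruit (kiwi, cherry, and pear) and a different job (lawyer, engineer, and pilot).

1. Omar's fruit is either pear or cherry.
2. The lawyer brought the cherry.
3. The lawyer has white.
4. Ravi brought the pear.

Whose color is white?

With clues 1–4, Ravi and Sven are impossible for the one with color white.
That leaves Omar.

Omar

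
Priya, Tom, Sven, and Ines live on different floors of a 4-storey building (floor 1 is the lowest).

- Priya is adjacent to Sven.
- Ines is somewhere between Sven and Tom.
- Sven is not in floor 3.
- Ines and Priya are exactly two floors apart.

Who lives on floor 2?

Sven

With clues 1–2, Tom is ruled out for floor 2.
With clues 1–4, Ines and Priya are ruled out for floor 2.
So floor 2 is Sven.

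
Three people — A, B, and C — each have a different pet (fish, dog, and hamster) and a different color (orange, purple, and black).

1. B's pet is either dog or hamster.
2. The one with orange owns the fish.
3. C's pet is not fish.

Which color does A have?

With clues 1–3, black and purple are impossible for A's color.
That leaves orange.

orange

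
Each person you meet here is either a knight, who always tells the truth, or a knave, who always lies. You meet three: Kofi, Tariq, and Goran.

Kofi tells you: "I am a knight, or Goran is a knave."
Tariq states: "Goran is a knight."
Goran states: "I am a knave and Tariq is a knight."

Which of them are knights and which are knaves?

Kofi: knight, Tariq: knave, Goran: knave

Consider Kofi. Suppose Kofi is a knave.
Then no assignment of the remaining roles makes every statement match its speaker's type — contradiction.
So Kofi is a knight.
Consider Tariq. Suppose Tariq is a knight.
Then whichever role Goran has, Goran's statement has the wrong truth value — contradiction.
So Tariq is a knave.
With that fixed, Goran's statement is false, so Goran is a knave.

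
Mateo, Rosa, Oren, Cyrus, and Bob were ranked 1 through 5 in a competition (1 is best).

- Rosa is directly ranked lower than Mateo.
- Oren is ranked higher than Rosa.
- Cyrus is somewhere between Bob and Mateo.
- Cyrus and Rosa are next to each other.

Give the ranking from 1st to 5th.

From clue 1: Mateo is in {1,2,3,4}.
From clues 1–2: Mateo is in {2,3,4}.
From clues 1–3: Mateo is in {2,4}.
From clues 1–4: Oren → rank 1, Mateo → rank 2, Rosa → rank 3, Cyrus → rank 4, Bob → rank 5.

Oren, Mateo, Rosa, Cyrus, Bob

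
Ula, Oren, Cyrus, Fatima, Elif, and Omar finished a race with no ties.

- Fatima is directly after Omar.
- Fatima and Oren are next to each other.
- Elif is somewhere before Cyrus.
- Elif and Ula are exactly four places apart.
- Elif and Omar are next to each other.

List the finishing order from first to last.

Elif, Omar, Fatima, Oren, Ula, Cyrus

From clue 1: Fatima is in {2,3,4,5,6}.
From clues 1–2: Oren is in {3,4,5,6}.
From clues 1–4: Omar → place 2, Fatima → place 3, Oren → place 4, Cyrus → place 6.
From clues 1–5: Elif → place 1, Ula → place 5.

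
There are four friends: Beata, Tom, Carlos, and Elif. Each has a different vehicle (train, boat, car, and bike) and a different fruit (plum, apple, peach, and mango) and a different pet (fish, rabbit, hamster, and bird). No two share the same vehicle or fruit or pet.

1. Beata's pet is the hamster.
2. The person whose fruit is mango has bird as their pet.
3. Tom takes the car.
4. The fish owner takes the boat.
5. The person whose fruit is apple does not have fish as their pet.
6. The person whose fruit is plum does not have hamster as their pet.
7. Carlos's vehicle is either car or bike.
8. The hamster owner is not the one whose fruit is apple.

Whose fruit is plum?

Elif

With clues 1–6, Beata is impossible for the one with fruit plum.
With clues 1–8, Carlos and Tom are impossible for the one with fruit plum.
That leaves Elif.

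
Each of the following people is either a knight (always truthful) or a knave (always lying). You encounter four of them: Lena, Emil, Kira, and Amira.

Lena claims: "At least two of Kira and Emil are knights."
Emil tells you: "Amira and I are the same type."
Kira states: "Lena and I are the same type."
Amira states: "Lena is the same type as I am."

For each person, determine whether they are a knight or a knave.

Consider Lena. Suppose Lena is a knave.
Then whichever role Kira has, Kira's statement has the wrong truth value — contradiction.
So Lena is a knight.
Consider Emil. Suppose Emil is a knave.
Then Lena's statement comes out false, contradicting Lena being a knight.
So Emil is a knight.
Consider Kira. Suppose Kira is a knave.
Then Lena's statement comes out false, contradicting Lena being a knight.
So Kira is a knight.
Consider Amira. Suppose Amira is a knave.
Then Emil's statement comes out false, contradicting Emil being a knight.
So Amira is a knight.

Lena: knight, Emil: knight, Kira: knight, Amira: knight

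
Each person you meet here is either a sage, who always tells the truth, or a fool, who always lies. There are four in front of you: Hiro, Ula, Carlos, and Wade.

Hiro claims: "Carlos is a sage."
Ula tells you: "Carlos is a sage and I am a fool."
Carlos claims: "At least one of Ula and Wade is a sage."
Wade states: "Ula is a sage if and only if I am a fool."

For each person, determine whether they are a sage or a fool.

Consider Hiro. Suppose Hiro is a sage.
Then no assignment of the remaining roles makes every statement match its speaker's type — contradiction.
So Hiro is a fool.
Consider Ula. Suppose Ula is a sage.
Then Ula's own statement would have to be true, but it can't be — contradiction.
So Ula is a fool.
Consider Carlos. Suppose Carlos is a sage.
Then Hiro's statement comes out true, contradicting Hiro being a fool.
So Carlos is a fool.
Consider Wade. Suppose Wade is a sage.
Then Carlos's statement comes out true, contradicting Carlos being a fool.
So Wade is a fool.

Hiro: fool, Ula: fool, Carlos: fool, Wade: fool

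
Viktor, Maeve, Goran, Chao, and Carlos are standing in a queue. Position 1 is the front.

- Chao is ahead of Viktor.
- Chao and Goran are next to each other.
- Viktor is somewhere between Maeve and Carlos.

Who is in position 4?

With clues 1–3, Carlos, Chao, Goran, and Maeve are ruled out for position 4.
So position 4 is Viktor.

Viktor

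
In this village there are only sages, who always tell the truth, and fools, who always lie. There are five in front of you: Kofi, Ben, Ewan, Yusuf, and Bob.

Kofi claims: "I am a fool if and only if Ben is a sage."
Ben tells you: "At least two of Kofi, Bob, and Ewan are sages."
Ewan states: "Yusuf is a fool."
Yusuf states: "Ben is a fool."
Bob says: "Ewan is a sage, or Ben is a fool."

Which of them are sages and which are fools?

Consider Kofi. Suppose Kofi is a sage.
Then no assignment of the remaining roles makes every statement match its speaker's type — contradiction.
So Kofi is a fool.
Consider Ben. Suppose Ben is a sage.
Then Kofi's statement comes out true, contradicting Kofi being a fool.
So Ben is a fool.
With that fixed, Yusuf's statement is true, so Yusuf is a sage.
With that fixed, Bob's statement is true, so Bob is a sage.
With that fixed, Ewan's statement is false, so Ewan is a fool.

Kofi: fool, Ben: fool, Ewan: fool, Yusuf: sage, Bob: sage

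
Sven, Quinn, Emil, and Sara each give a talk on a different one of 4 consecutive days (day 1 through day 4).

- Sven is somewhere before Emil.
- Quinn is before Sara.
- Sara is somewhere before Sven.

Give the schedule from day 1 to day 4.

Quinn, Sara, Sven, Emil

From clue 1: Sven is in {1,2,3}.
From clues 1–3: Quinn → day 1, Sara → day 2, Sven → day 3, Emil → day 4.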